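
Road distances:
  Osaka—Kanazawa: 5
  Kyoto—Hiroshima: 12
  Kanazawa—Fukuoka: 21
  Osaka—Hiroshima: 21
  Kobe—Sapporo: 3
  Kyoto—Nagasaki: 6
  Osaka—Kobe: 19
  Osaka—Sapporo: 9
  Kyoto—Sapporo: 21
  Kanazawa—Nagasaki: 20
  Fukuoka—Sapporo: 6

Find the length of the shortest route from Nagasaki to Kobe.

30

Checking several routes:
Nagasaki - Kanazawa - Fukuoka - Sapporo - Kobe: 20 + 21 + 6 + 3 = 50
Nagasaki - Kanazawa - Osaka - Sapporo - Kobe: 20 + 5 + 9 + 3 = 37
Nagasaki - Kyoto - Hiroshima - Osaka - Sapporo - Kobe: 6 + 12 + 21 + 9 + 3 = 51
Nagasaki - Kyoto - Sapporo - Osaka - Kobe: 6 + 21 + 9 + 19 = 55
Nagasaki - Kanazawa - Osaka - Kobe: 20 + 5 + 19 = 44
Nagasaki - Kyoto - Sapporo - Kobe: 6 + 21 + 3 = 30
Best route has total 30.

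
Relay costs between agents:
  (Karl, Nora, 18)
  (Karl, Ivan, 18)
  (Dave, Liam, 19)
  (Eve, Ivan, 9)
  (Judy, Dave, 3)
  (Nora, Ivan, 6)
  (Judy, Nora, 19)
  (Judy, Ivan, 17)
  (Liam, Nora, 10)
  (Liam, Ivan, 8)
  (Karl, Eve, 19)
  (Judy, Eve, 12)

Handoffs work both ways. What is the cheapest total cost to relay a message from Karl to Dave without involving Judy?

Candidate routes:
Karl -> Ivan -> Nora -> Liam -> Dave: 18 + 6 + 10 + 19 = 53
Karl -> Eve -> Ivan -> Liam -> Dave: 19 + 9 + 8 + 19 = 55
Karl -> Eve -> Ivan -> Nora -> Liam -> Dave: 19 + 9 + 6 + 10 + 19 = 63
Karl -> Nora -> Liam -> Dave: 18 + 10 + 19 = 47
Karl -> Ivan -> Liam -> Dave: 18 + 8 + 19 = 45
Karl -> Nora -> Ivan -> Liam -> Dave: 18 + 6 + 8 + 19 = 51
Best route has total 45.

45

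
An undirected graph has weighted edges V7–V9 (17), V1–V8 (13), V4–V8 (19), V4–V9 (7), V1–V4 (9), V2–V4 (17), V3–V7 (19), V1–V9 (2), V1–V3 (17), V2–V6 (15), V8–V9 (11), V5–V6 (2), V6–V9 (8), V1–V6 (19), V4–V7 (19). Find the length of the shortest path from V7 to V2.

36

Checking several routes:
V7→V4→V2: 19 + 17 = 36
V7→V9→V4→V2: 17 + 7 + 17 = 41
V7→V9→V1→V4→V2: 17 + 2 + 9 + 17 = 45
V7→V9→V6→V2: 17 + 8 + 15 = 40
Shortest: 36.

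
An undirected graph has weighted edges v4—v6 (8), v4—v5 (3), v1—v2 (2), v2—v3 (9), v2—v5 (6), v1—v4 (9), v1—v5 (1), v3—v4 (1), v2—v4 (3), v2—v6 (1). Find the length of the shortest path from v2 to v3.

Comparing a few candidate routes:
v2 - v6 - v4 - v3: 1 + 8 + 1 = 10
v2 - v4 - v3: 3 + 1 = 4
v2 - v3: 9
v2 - v1 - v5 - v4 - v3: 2 + 1 + 3 + 1 = 7
Best route has total 4.

4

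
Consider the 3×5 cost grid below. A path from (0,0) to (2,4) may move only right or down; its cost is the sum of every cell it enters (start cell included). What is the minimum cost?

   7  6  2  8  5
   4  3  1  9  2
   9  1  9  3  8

34

Take r0c0→r1c0→r1c1→r1c2→r1c3→r1c4→r2c4 for a total of 7 + 4 + 3 + 1 + 9 + 2 + 8 = 34.
For comparison, the top-then-right route costs 38.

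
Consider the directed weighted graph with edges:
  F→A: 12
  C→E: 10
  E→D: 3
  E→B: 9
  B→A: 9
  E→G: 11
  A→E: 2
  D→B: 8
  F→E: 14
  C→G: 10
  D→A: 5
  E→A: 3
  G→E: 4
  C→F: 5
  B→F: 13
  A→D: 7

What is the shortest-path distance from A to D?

5

Routes from A to D:
A-E-D: 2 + 3 = 5
A-D: 7
Shortest: 5.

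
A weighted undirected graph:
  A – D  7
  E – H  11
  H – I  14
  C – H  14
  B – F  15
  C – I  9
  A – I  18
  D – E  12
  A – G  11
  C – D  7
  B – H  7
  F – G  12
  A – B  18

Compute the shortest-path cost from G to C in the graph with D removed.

Some routes from G to C avoiding D:
G → A → B → H → C: 11 + 18 + 7 + 14 = 50
G → A → I → C: 11 + 18 + 9 = 38
G → F → B → H → C: 12 + 15 + 7 + 14 = 48
Shortest: 38.

38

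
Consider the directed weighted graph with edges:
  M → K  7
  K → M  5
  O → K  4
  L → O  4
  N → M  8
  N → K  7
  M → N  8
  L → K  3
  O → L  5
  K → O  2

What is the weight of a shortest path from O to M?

Candidate routes:
O - L - K - M: 5 + 3 + 5 = 13
O - K - M: 4 + 5 = 9
The minimum is 9.

9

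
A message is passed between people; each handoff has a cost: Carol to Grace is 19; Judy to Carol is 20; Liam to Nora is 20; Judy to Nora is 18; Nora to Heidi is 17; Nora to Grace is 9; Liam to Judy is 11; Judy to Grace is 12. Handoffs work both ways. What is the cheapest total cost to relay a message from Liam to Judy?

11

A few of the Liam→Judy routes:
Liam -> Judy: 11
Liam -> Nora -> Judy: 20 + 18 = 38
Liam -> Nora -> Grace -> Judy: 20 + 9 + 12 = 41
The minimum is 11.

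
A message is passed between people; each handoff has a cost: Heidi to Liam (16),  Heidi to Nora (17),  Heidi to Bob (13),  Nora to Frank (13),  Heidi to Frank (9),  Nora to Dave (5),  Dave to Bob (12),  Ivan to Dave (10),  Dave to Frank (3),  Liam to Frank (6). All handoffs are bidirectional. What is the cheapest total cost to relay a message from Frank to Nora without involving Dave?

Paths from Frank to Nora avoiding Dave:
Frank→Heidi→Nora: 9 + 17 = 26
Frank→Liam→Heidi→Nora: 6 + 16 + 17 = 39
Frank→Nora: 13
The minimum is 13.

13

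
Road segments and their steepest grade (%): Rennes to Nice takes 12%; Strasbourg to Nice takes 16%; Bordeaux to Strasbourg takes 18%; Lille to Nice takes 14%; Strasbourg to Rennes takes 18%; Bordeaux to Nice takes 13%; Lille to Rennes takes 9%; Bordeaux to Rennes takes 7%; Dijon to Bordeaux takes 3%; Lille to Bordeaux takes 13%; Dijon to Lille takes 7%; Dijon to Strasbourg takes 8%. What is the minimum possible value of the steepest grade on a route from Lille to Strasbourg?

Comparing a few candidate routes:
Lille - Rennes - Bordeaux - Dijon - Strasbourg: max(9, 7, 3, 8) = 9
Lille - Nice - Rennes - Bordeaux - Dijon - Strasbourg: max(14, 12, 7, 3, 8) = 14
Lille - Rennes - Nice - Bordeaux - Dijon - Strasbourg: max(9, 12, 13, 3, 8) = 13
Lille - Bordeaux - Dijon - Strasbourg: max(13, 3, 8) = 13
Lille - Dijon - Strasbourg: max(7, 8) = 8
The minimum achievable maximum is 8%.

8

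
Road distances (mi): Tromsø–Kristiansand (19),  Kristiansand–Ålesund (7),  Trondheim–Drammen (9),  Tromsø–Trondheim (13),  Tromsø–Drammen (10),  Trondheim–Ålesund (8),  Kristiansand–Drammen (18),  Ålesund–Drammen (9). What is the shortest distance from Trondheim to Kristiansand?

15

A few of the Trondheim→Kristiansand routes:
Trondheim -> Drammen -> Ålesund -> Kristiansand: 9 + 9 + 7 = 25
Trondheim -> Drammen -> Kristiansand: 9 + 18 = 27
Trondheim -> Ålesund -> Kristiansand: 8 + 7 = 15
Best route has total 15 mi.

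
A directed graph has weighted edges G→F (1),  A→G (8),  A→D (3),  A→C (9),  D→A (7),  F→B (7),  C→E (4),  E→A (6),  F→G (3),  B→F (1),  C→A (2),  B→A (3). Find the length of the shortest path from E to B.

Candidate routes:
E → A → G → F → B: 6 + 8 + 1 + 7 = 22
Best route has total 22.

22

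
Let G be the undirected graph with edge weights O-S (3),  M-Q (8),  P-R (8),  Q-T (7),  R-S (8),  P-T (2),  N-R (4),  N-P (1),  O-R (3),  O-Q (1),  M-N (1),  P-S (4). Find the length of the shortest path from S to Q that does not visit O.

Checking several routes:
S - P - N - M - Q: 4 + 1 + 1 + 8 = 14
S - R - N - M - Q: 8 + 4 + 1 + 8 = 21
S - R - N - P - T - Q: 8 + 4 + 1 + 2 + 7 = 22
S - R - P - T - Q: 8 + 8 + 2 + 7 = 25
S - P - T - Q: 4 + 2 + 7 = 13
S - P - R - N - M - Q: 4 + 8 + 4 + 1 + 8 = 25
The minimum is 13.

13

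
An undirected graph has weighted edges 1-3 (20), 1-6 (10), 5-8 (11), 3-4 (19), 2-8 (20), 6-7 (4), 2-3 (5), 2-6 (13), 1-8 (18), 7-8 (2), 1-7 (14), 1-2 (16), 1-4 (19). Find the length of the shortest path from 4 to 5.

Checking several routes:
4 - 1 - 6 - 7 - 8 - 5: 19 + 10 + 4 + 2 + 11 = 46
4 - 1 - 7 - 8 - 5: 19 + 14 + 2 + 11 = 46
4 - 1 - 8 - 5: 19 + 18 + 11 = 48
Shortest: 46.

46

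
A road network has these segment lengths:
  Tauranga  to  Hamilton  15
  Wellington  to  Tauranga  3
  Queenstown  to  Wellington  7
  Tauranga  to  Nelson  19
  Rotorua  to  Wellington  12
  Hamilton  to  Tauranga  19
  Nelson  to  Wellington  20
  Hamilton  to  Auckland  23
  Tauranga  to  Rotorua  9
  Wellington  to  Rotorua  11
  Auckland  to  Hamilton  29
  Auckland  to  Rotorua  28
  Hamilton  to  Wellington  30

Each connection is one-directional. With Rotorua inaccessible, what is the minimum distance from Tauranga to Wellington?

39

Paths from Tauranga to Wellington avoiding Rotorua:
Tauranga - Nelson - Wellington: 19 + 20 = 39
Tauranga - Hamilton - Wellington: 15 + 30 = 45
Shortest: 39.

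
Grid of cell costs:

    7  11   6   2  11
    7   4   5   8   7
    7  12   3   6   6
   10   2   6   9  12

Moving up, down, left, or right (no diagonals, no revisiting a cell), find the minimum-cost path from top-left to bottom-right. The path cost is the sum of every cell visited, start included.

Take r0c0 → r1c0 → r1c1 → r1c2 → r2c2 → r2c3 → r2c4 → r3c4 for a total of 7 + 7 + 4 + 5 + 3 + 6 + 6 + 12 = 50.

50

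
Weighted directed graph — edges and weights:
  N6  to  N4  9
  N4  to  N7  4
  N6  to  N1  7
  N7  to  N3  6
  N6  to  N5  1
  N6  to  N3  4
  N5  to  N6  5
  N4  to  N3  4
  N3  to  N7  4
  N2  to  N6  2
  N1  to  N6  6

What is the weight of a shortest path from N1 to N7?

14

Candidate routes:
N1 -> N6 -> N3 -> N7: 6 + 4 + 4 = 14
N1 -> N6 -> N4 -> N7: 6 + 9 + 4 = 19
N1 -> N6 -> N4 -> N3 -> N7: 6 + 9 + 4 + 4 = 23
Best route has total 14.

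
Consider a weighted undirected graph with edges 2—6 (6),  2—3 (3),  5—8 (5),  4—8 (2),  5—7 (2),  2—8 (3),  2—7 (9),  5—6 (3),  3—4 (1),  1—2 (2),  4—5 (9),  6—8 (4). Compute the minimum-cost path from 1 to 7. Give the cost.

Checking several routes:
1 - 2 - 7: 2 + 9 = 11
1 - 2 - 6 - 5 - 7: 2 + 6 + 3 + 2 = 13
1 - 2 - 8 - 6 - 5 - 7: 2 + 3 + 4 + 3 + 2 = 14
1 - 2 - 8 - 5 - 7: 2 + 3 + 5 + 2 = 12
Best route has total 11.

11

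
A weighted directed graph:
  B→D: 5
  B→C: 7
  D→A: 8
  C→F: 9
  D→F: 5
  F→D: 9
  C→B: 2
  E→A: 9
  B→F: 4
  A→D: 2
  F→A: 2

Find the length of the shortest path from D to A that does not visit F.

Candidate routes:
D -> A: 8
Shortest: 8.

8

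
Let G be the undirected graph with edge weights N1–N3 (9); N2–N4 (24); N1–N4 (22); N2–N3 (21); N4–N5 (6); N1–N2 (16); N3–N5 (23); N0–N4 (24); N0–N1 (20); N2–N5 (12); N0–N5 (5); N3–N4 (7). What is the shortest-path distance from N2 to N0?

Checking several routes:
N2 -> N3 -> N4 -> N5 -> N0: 21 + 7 + 6 + 5 = 39
N2 -> N5 -> N4 -> N0: 12 + 6 + 24 = 42
N2 -> N5 -> N0: 12 + 5 = 17
N2 -> N4 -> N5 -> N0: 24 + 6 + 5 = 35
N2 -> N1 -> N0: 16 + 20 = 36
The minimum is 17.

17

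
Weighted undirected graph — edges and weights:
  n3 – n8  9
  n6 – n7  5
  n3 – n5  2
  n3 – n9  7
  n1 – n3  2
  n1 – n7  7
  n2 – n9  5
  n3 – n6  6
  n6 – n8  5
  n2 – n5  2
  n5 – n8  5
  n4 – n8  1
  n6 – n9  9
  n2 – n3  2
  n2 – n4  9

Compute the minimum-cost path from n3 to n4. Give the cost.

8

Comparing a few candidate routes:
n3 - n8 - n4: 9 + 1 = 10
n3 - n2 - n4: 2 + 9 = 11
n3 - n5 - n8 - n4: 2 + 5 + 1 = 8
n3 - n2 - n5 - n8 - n4: 2 + 2 + 5 + 1 = 10
The minimum is 8.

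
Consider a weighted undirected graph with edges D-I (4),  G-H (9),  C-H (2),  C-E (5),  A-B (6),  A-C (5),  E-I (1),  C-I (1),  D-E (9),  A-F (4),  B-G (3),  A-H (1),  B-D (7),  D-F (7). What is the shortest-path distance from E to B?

Comparing a few candidate routes:
E - I - C - H - G - B: 1 + 1 + 2 + 9 + 3 = 16
E - I - C - H - A - B: 1 + 1 + 2 + 1 + 6 = 11
E - I - D - B: 1 + 4 + 7 = 12
E - I - C - A - B: 1 + 1 + 5 + 6 = 13
E - C - H - A - B: 5 + 2 + 1 + 6 = 14
The minimum is 11.

11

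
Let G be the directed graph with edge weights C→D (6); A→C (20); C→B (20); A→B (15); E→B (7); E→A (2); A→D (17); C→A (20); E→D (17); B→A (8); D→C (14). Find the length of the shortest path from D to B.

34

Routes from D to B:
D -> C -> B: 14 + 20 = 34
D -> C -> A -> B: 14 + 20 + 15 = 49
Best route has total 34.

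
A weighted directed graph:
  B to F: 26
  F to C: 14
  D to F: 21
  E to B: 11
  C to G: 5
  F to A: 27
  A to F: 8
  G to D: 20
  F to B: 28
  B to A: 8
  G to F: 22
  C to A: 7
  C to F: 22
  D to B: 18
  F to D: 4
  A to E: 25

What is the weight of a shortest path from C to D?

19

Paths from C to D:
C - A - E - B - F - D: 7 + 25 + 11 + 26 + 4 = 73
C - G - D: 5 + 20 = 25
C - F - D: 22 + 4 = 26
C - G - F - D: 5 + 22 + 4 = 31
C - A - F - D: 7 + 8 + 4 = 19
Best route has total 19.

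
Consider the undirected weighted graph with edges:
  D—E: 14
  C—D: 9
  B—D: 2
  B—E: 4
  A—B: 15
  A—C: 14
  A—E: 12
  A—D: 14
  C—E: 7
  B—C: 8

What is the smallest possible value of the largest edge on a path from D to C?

7

Comparing a few candidate routes:
D→C: max(9) = 9
D→B→E→C: max(2, 4, 7) = 7
D→B→E→A→C: max(2, 4, 12, 14) = 14
D→B→C: max(2, 8) = 8
Best route has worst link 7.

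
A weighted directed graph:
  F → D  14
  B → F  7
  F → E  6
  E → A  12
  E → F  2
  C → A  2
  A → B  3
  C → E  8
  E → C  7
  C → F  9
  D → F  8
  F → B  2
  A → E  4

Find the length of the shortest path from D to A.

Candidate routes:
D - F - E - A: 8 + 6 + 12 = 26
D - F - E - C - A: 8 + 6 + 7 + 2 = 23
The minimum is 23.

23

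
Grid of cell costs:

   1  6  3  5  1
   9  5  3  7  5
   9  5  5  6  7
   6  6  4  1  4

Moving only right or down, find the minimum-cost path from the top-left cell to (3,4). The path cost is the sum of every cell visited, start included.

27

One optimal route is [0,0] → [0,1] → [0,2] → [1,2] → [2,2] → [3,2] → [3,3] → [3,4].
Its cost is 1 + 6 + 3 + 3 + 5 + 4 + 1 + 4 = 27.
For comparison, the top-then-right route costs 32.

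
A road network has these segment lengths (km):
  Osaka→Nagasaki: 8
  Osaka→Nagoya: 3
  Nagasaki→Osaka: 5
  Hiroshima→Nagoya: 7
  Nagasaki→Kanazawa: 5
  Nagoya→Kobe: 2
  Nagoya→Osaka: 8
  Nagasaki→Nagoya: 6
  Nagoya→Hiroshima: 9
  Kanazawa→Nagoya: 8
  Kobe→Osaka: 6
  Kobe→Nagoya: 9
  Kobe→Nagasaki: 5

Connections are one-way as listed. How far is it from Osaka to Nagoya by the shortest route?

3

Paths from Osaka to Nagoya:
Osaka→Nagasaki→Nagoya: 8 + 6 = 14
Osaka→Nagoya: 3
Osaka→Nagasaki→Kanazawa→Nagoya: 8 + 5 + 8 = 21
The minimum is 3 km.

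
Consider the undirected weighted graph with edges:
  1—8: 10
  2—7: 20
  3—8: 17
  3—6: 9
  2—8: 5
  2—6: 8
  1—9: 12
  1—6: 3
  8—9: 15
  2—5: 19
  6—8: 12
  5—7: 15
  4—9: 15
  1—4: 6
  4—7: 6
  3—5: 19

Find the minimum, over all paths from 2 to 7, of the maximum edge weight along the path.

8

A few of the 2→7 routes:
2 - 8 - 1 - 4 - 7: max(5, 10, 6, 6) = 10
2 - 8 - 6 - 1 - 4 - 7: max(5, 12, 3, 6, 6) = 12
2 - 6 - 1 - 4 - 7: max(8, 3, 6, 6) = 8
2 - 6 - 8 - 1 - 4 - 7: max(8, 12, 10, 6, 6) = 12
2 - 8 - 9 - 4 - 7: max(5, 15, 15, 6) = 15
Best route has worst link 8.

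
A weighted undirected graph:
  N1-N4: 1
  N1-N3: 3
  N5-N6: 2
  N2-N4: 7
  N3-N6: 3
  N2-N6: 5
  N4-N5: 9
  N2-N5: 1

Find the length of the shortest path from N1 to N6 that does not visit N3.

Candidate routes:
N1→N4→N5→N6: 1 + 9 + 2 = 12
N1→N4→N2→N6: 1 + 7 + 5 = 13
N1→N4→N2→N5→N6: 1 + 7 + 1 + 2 = 11
N1→N4→N5→N2→N6: 1 + 9 + 1 + 5 = 16
Best route has total 11.

11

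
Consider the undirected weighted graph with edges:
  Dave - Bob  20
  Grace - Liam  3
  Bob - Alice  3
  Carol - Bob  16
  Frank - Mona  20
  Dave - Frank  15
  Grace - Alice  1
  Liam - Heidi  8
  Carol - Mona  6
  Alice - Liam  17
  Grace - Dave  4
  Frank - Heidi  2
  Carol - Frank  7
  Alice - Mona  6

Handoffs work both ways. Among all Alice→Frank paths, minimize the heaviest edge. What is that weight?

Comparing a few candidate routes:
Alice → Grace → Dave → Frank: max(1, 4, 15) = 15
Alice → Mona → Carol → Frank: max(6, 6, 7) = 7
Alice → Grace → Liam → Heidi → Frank: max(1, 3, 8, 2) = 8
Best route has worst link 7.

7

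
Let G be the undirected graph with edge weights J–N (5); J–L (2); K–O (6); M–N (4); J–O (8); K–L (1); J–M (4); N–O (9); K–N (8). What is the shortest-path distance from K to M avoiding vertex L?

Some routes from K to M avoiding L:
K - N - M: 8 + 4 = 12
K - O - J - N - M: 6 + 8 + 5 + 4 = 23
K - O - J - M: 6 + 8 + 4 = 18
K - N - J - M: 8 + 5 + 4 = 17
K - O - N - M: 6 + 9 + 4 = 19
Shortest: 12.

12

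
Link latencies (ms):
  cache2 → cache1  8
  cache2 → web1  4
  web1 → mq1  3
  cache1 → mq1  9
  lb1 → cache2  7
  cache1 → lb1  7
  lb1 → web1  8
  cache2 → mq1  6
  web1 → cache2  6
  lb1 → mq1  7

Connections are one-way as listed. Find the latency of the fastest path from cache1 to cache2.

14

Routes from cache1 to cache2:
cache1-lb1-web1-cache2: 7 + 8 + 6 = 21
cache1-lb1-cache2: 7 + 7 = 14
Best route has total 14 ms.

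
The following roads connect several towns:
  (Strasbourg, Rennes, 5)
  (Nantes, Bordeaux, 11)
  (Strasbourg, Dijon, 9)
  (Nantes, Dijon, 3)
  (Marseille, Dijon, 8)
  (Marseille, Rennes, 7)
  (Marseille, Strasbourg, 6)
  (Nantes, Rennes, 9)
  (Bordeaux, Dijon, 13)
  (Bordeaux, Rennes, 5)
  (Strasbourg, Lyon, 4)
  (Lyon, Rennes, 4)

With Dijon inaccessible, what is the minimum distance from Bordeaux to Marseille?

A few of the Bordeaux→Marseille routes:
Bordeaux → Rennes → Strasbourg → Marseille: 5 + 5 + 6 = 16
Bordeaux → Rennes → Lyon → Strasbourg → Marseille: 5 + 4 + 4 + 6 = 19
Bordeaux → Rennes → Marseille: 5 + 7 = 12
The minimum is 12.

12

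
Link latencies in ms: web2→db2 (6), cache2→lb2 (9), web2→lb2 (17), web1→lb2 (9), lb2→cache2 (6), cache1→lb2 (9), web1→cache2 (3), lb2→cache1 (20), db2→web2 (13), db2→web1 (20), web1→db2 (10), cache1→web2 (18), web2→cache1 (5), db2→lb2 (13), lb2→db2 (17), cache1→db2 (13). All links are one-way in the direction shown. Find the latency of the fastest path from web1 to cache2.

Routes from web1 to cache2:
web1 -> cache2: 3
web1 -> db2 -> lb2 -> cache2: 10 + 13 + 6 = 29
web1 -> db2 -> web2 -> cache1 -> lb2 -> cache2: 10 + 13 + 5 + 9 + 6 = 43
web1 -> lb2 -> cache2: 9 + 6 = 15
web1 -> db2 -> web2 -> lb2 -> cache2: 10 + 13 + 17 + 6 = 46
Best route has total 3 ms.

3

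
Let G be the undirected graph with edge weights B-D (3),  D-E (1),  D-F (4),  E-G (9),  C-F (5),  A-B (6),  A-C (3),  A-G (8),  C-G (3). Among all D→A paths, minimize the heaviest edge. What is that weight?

5

Checking several routes:
D-E-G-A: max(1, 9, 8) = 9
D-F-C-G-A: max(4, 5, 3, 8) = 8
D-B-A: max(3, 6) = 6
D-F-C-A: max(4, 5, 3) = 5
Best route has worst link 5.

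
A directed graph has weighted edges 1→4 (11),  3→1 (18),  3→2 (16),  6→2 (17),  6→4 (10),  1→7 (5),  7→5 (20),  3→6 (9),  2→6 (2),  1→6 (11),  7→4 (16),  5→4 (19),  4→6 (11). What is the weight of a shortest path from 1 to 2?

28

Candidate routes:
1→7→4→6→2: 5 + 16 + 11 + 17 = 49
1→7→5→4→6→2: 5 + 20 + 19 + 11 + 17 = 72
1→4→6→2: 11 + 11 + 17 = 39
1→6→2: 11 + 17 = 28
Shortest: 28.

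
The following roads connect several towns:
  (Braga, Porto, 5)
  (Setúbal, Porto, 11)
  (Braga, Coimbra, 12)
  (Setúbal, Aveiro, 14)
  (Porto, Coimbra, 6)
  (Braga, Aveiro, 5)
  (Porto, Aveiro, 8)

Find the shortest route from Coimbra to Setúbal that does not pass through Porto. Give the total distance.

31

Paths from Coimbra to Setúbal avoiding Porto:
Coimbra → Braga → Aveiro → Setúbal: 12 + 5 + 14 = 31
Shortest: 31.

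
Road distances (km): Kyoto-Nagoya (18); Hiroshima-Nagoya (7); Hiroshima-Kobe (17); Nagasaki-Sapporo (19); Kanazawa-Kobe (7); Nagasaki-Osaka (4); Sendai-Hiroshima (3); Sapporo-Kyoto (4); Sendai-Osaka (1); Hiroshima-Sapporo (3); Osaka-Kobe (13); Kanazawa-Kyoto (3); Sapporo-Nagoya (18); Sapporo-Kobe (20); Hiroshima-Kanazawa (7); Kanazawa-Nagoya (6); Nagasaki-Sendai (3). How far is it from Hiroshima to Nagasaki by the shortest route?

6

Some routes from Hiroshima to Nagasaki:
Hiroshima-Sapporo-Nagasaki: 3 + 19 = 22
Hiroshima-Sendai-Nagasaki: 3 + 3 = 6
Hiroshima-Sendai-Osaka-Nagasaki: 3 + 1 + 4 = 8
The minimum is 6 km.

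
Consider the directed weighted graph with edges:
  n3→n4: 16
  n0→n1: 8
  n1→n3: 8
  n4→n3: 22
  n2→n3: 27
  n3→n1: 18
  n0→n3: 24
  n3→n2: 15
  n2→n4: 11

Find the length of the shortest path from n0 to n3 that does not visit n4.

16

Candidate routes:
n0 - n3: 24
n0 - n1 - n3: 8 + 8 = 16
The minimum is 16.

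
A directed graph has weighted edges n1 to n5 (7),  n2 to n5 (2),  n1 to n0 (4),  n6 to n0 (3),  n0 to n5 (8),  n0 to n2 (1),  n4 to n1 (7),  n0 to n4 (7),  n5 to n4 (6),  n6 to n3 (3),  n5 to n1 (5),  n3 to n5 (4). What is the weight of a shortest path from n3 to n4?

10

Candidate routes:
n3→n5→n4: 4 + 6 = 10
n3→n5→n1→n0→n4: 4 + 5 + 4 + 7 = 20
The minimum is 10.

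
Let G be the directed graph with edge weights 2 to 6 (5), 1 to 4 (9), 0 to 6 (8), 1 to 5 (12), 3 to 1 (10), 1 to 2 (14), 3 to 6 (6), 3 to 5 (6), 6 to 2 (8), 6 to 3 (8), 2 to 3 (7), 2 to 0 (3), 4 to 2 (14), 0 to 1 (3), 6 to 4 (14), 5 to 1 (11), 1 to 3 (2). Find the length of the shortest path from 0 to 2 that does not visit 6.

Candidate routes:
0→1→2: 3 + 14 = 17
0→1→4→2: 3 + 9 + 14 = 26
Best route has total 17.

17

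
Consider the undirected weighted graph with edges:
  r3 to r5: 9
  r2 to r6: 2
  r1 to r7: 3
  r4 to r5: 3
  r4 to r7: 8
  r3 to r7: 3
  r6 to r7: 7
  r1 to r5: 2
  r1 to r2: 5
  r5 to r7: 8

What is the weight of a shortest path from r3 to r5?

Candidate routes:
r3 - r7 - r5: 3 + 8 = 11
r3 - r7 - r4 - r5: 3 + 8 + 3 = 14
r3 - r7 - r6 - r2 - r1 - r5: 3 + 7 + 2 + 5 + 2 = 19
r3 - r5: 9
r3 - r7 - r1 - r5: 3 + 3 + 2 = 8
Best route has total 8.

8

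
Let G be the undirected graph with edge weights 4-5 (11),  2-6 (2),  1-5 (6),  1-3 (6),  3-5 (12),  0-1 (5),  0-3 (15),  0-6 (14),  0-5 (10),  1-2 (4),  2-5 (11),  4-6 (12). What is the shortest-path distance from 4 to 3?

23

Checking several routes:
4-6-2-1-3: 12 + 2 + 4 + 6 = 24
4-5-2-1-3: 11 + 11 + 4 + 6 = 32
4-5-3: 11 + 12 = 23
4-5-1-3: 11 + 6 + 6 = 23
Best route has total 23.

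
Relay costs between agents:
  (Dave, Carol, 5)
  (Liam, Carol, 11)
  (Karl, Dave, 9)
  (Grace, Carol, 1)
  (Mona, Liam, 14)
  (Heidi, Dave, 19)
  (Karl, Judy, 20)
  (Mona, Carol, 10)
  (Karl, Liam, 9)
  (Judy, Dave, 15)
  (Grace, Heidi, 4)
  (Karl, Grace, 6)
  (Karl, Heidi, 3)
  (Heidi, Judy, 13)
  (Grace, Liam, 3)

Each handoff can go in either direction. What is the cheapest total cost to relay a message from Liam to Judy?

Checking several routes:
Liam - Karl - Heidi - Judy: 9 + 3 + 13 = 25
Liam - Grace - Carol - Dave - Judy: 3 + 1 + 5 + 15 = 24
Liam - Grace - Heidi - Judy: 3 + 4 + 13 = 20
The minimum is 20.

20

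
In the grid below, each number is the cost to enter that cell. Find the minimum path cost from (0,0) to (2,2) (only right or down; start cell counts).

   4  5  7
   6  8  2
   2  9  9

Best path: r0c0 r0c1 r0c2 r1c2 r2c2
Cost: 4 + 5 + 7 + 2 + 9 = 27

27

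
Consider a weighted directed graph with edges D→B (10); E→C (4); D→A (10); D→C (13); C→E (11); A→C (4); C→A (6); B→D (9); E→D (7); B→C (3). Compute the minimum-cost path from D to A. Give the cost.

Routes from D to A:
D - B - C - A: 10 + 3 + 6 = 19
D - C - A: 13 + 6 = 19
D - A: 10
The minimum is 10.

10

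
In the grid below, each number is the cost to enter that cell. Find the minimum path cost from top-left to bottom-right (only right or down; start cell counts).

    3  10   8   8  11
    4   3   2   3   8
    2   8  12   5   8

Path [0,0]→[1,0]→[1,1]→[1,2]→[1,3]→[2,3]→[2,4]: 3 + 4 + 3 + 2 + 3 + 5 + 8 = 28.
For comparison, the top-then-right route costs 56.

28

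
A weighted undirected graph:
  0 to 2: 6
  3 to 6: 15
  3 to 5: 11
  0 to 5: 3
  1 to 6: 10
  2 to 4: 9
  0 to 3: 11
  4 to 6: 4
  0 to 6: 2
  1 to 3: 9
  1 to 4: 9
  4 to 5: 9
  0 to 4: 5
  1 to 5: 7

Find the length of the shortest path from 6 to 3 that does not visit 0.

15

Comparing a few candidate routes:
6 -> 1 -> 5 -> 3: 10 + 7 + 11 = 28
6 -> 1 -> 3: 10 + 9 = 19
6 -> 3: 15
6 -> 4 -> 1 -> 3: 4 + 9 + 9 = 22
6 -> 4 -> 5 -> 3: 4 + 9 + 11 = 24
The minimum is 15.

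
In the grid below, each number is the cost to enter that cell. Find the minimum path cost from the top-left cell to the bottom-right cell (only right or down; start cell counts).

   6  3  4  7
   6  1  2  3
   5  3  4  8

23

Best path: (0,0) → (0,1) → (1,1) → (1,2) → (1,3) → (2,3)
Cost: 6 + 3 + 1 + 2 + 3 + 8 = 23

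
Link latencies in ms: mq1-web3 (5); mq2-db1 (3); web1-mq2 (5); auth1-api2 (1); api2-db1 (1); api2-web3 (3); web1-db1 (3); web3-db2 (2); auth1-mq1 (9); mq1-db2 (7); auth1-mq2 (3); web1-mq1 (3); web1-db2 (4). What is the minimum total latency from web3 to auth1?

4

Some routes from web3 to auth1:
web3-api2-auth1: 3 + 1 = 4
web3-mq1-web1-db1-api2-auth1: 5 + 3 + 3 + 1 + 1 = 13
web3-db2-web1-mq2-auth1: 2 + 4 + 5 + 3 = 14
web3-api2-db1-mq2-auth1: 3 + 1 + 3 + 3 = 10
web3-db2-web1-db1-api2-auth1: 2 + 4 + 3 + 1 + 1 = 11
The minimum is 4 ms.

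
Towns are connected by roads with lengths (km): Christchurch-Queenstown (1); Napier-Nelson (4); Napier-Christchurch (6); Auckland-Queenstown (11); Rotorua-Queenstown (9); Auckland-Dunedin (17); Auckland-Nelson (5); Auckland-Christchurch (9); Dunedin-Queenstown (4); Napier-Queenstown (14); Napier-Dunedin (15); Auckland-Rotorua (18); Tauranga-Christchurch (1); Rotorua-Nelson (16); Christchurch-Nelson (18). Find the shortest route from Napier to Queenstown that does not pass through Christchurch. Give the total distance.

A few of the Napier→Queenstown routes:
Napier - Dunedin - Queenstown: 15 + 4 = 19
Napier - Queenstown: 14
Napier - Nelson - Auckland - Queenstown: 4 + 5 + 11 = 20
Napier - Nelson - Rotorua - Queenstown: 4 + 16 + 9 = 29
Best route has total 14 km.

14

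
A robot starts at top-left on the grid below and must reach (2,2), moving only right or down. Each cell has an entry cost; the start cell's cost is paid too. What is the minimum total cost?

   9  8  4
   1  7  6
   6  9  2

25

One optimal route is r0c0→r1c0→r1c1→r1c2→r2c2.
Its cost is 9 + 1 + 7 + 6 + 2 = 25.
For comparison, the top-then-right route costs 29.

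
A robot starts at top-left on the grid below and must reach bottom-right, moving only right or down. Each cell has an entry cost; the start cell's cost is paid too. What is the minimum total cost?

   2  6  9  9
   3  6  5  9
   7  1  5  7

Cheapest: [0,0]→[1,0]→[1,1]→[2,1]→[2,2]→[2,3]
  2 + 3 + 6 + 1 + 5 + 7 = 24
(Top row then right column would cost 42.)

24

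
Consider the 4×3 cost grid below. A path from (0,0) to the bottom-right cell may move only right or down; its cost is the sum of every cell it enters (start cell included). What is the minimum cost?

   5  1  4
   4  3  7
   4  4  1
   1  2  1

15

Path (0,0)→(0,1)→(1,1)→(2,1)→(2,2)→(3,2): 5 + 1 + 3 + 4 + 1 + 1 = 15.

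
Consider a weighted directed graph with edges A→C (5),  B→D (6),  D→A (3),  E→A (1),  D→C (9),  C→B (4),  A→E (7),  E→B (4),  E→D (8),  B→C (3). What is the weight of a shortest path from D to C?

8

Paths from D to C:
D - C: 9
D - A - C: 3 + 5 = 8
D - A - E - B - C: 3 + 7 + 4 + 3 = 17
Shortest: 8.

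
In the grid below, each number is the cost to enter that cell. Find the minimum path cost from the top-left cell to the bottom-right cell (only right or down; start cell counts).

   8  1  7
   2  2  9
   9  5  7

23

Cheapest: (0,0) -> (0,1) -> (1,1) -> (2,1) -> (2,2)
  8 + 1 + 2 + 5 + 7 = 23
(Top row then right column would cost 32.)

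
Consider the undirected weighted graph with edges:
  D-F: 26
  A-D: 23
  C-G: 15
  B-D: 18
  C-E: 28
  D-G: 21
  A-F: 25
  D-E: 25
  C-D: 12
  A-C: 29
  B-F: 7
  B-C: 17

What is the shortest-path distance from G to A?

A few of the G→A routes:
G → C → D → A: 15 + 12 + 23 = 50
G → C → B → F → A: 15 + 17 + 7 + 25 = 64
G → D → B → F → A: 21 + 18 + 7 + 25 = 71
G → C → A: 15 + 29 = 44
G → D → C → A: 21 + 12 + 29 = 62
G → D → A: 21 + 23 = 44
Shortest: 44.

44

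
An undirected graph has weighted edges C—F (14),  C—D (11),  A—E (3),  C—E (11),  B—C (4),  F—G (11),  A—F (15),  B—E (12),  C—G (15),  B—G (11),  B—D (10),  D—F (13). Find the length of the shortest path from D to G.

21

A few of the D→G routes:
D - C - B - G: 11 + 4 + 11 = 26
D - F - G: 13 + 11 = 24
D - B - G: 10 + 11 = 21
Best route has total 21.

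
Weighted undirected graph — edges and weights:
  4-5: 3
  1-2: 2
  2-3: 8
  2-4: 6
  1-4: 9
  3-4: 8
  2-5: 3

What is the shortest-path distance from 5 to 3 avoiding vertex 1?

11

Some routes from 5 to 3 avoiding 1:
5-4-3: 3 + 8 = 11
5-4-2-3: 3 + 6 + 8 = 17
5-2-3: 3 + 8 = 11
Best route has total 11.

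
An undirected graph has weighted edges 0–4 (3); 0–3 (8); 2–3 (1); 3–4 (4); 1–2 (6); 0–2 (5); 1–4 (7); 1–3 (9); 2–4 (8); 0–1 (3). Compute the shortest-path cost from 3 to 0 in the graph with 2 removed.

Paths from 3 to 0 avoiding 2:
3→4→0: 4 + 3 = 7
3→4→1→0: 4 + 7 + 3 = 14
3→0: 8
3→1→0: 9 + 3 = 12
3→1→4→0: 9 + 7 + 3 = 19
The minimum is 7.

7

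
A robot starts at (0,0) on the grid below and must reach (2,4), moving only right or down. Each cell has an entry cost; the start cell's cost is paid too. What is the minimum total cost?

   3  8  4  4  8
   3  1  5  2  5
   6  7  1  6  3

22

Cheapest: (0,0) -> (1,0) -> (1,1) -> (1,2) -> (1,3) -> (1,4) -> (2,4)
  3 + 3 + 1 + 5 + 2 + 5 + 3 = 22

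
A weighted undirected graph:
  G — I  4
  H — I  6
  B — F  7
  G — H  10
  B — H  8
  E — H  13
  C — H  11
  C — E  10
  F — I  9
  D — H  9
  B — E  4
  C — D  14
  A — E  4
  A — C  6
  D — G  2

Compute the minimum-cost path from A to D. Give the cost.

Comparing a few candidate routes:
A→E→B→H→I→G→D: 4 + 4 + 8 + 6 + 4 + 2 = 28
A→E→C→D: 4 + 10 + 14 = 28
A→E→H→D: 4 + 13 + 9 = 26
A→C→H→D: 6 + 11 + 9 = 26
A→E→B→H→D: 4 + 4 + 8 + 9 = 25
A→C→D: 6 + 14 = 20
Shortest: 20.

20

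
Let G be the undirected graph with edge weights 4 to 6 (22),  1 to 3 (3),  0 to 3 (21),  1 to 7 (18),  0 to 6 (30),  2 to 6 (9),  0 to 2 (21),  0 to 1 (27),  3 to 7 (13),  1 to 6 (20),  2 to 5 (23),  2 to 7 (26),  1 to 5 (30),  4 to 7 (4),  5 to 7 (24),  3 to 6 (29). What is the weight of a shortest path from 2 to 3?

A few of the 2→3 routes:
2-6-1-3: 9 + 20 + 3 = 32
2-7-3: 26 + 13 = 39
2-7-1-3: 26 + 18 + 3 = 47
2-6-3: 9 + 29 = 38
2-0-3: 21 + 21 = 42
The minimum is 32.

32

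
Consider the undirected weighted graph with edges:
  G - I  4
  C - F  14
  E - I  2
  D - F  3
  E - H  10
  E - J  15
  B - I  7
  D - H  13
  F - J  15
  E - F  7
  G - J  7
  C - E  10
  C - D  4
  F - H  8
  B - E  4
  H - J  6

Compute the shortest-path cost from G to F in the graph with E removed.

21

Paths from G to F avoiding E:
G-J-F: 7 + 15 = 22
G-J-H-D-C-F: 7 + 6 + 13 + 4 + 14 = 44
G-J-H-F: 7 + 6 + 8 = 21
G-J-H-D-F: 7 + 6 + 13 + 3 = 29
Shortest: 21.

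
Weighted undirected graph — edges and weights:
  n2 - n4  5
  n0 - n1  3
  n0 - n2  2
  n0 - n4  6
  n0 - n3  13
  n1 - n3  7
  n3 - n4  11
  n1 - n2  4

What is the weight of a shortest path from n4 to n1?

9

Comparing a few candidate routes:
n4→n0→n1: 6 + 3 = 9
n4→n2→n1: 5 + 4 = 9
n4→n2→n0→n1: 5 + 2 + 3 = 10
The minimum is 9.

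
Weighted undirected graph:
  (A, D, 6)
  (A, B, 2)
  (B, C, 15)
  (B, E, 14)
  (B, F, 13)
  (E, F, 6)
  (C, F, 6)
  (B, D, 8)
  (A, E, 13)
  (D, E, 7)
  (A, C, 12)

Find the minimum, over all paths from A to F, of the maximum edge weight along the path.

7

A few of the A→F routes:
A - B - F: max(2, 13) = 13
A - E - F: max(13, 6) = 13
A - D - B - F: max(6, 8, 13) = 13
A - C - F: max(12, 6) = 12
A - D - E - F: max(6, 7, 6) = 7
A - B - D - E - F: max(2, 8, 7, 6) = 8
Best route has worst link 7.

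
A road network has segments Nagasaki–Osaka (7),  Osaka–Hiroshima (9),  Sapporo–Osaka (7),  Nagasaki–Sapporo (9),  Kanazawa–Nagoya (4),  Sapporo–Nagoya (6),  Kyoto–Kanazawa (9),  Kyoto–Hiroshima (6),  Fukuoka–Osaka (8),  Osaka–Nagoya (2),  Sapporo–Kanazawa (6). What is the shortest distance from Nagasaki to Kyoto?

22

Checking several routes:
Nagasaki - Osaka - Nagoya - Kanazawa - Kyoto: 7 + 2 + 4 + 9 = 22
Nagasaki - Sapporo - Nagoya - Kanazawa - Kyoto: 9 + 6 + 4 + 9 = 28
Nagasaki - Osaka - Nagoya - Sapporo - Kanazawa - Kyoto: 7 + 2 + 6 + 6 + 9 = 30
Nagasaki - Sapporo - Kanazawa - Kyoto: 9 + 6 + 9 = 24
Nagasaki - Osaka - Sapporo - Kanazawa - Kyoto: 7 + 7 + 6 + 9 = 29
Nagasaki - Osaka - Hiroshima - Kyoto: 7 + 9 + 6 = 22
Shortest: 22 km.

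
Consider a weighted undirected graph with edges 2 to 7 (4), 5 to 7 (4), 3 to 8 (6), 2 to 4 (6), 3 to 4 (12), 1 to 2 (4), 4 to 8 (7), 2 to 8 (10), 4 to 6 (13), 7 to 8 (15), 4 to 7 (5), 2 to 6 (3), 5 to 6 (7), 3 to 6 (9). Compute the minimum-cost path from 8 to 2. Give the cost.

10

Comparing a few candidate routes:
8 → 7 → 2: 15 + 4 = 19
8 → 4 → 2: 7 + 6 = 13
8 → 3 → 6 → 2: 6 + 9 + 3 = 18
8 → 4 → 7 → 2: 7 + 5 + 4 = 16
8 → 4 → 6 → 2: 7 + 13 + 3 = 23
8 → 2: 10
Shortest: 10.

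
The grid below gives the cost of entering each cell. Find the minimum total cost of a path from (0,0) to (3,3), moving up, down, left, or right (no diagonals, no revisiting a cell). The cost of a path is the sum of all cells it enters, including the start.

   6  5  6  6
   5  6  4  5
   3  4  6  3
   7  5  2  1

26

Path r0c0 r1c0 r2c0 r2c1 r3c1 r3c2 r3c3: 6 + 5 + 3 + 4 + 5 + 2 + 1 = 26.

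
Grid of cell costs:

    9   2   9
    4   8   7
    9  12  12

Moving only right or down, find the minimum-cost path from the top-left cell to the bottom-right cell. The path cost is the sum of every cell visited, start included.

One optimal route is (0,0) (0,1) (1,1) (1,2) (2,2).
Its cost is 9 + 2 + 8 + 7 + 12 = 38.

38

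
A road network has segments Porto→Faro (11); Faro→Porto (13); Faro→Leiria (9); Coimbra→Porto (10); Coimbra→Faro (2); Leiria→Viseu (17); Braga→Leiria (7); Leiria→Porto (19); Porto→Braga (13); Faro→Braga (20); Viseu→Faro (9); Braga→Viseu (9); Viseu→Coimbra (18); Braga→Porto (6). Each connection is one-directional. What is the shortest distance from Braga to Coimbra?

Paths from Braga to Coimbra:
Braga → Leiria → Viseu → Coimbra: 7 + 17 + 18 = 42
Braga → Porto → Faro → Leiria → Viseu → Coimbra: 6 + 11 + 9 + 17 + 18 = 61
Braga → Viseu → Coimbra: 9 + 18 = 27
Best route has total 27.

27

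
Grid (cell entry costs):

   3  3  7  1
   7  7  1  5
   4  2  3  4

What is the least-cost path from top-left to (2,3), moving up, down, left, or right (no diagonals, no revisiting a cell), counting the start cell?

Cheapest: r0c0→r0c1→r0c2→r1c2→r2c2→r2c3
  3 + 3 + 7 + 1 + 3 + 4 = 21

21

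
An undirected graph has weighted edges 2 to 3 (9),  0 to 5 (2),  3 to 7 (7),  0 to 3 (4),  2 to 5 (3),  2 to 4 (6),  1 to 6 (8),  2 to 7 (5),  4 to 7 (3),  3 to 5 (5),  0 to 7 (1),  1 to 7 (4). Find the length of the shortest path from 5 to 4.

A few of the 5→4 routes:
5 -> 0 -> 7 -> 4: 2 + 1 + 3 = 6
5 -> 3 -> 0 -> 7 -> 4: 5 + 4 + 1 + 3 = 13
5 -> 0 -> 7 -> 2 -> 4: 2 + 1 + 5 + 6 = 14
5 -> 2 -> 4: 3 + 6 = 9
5 -> 2 -> 7 -> 4: 3 + 5 + 3 = 11
Best route has total 6.

6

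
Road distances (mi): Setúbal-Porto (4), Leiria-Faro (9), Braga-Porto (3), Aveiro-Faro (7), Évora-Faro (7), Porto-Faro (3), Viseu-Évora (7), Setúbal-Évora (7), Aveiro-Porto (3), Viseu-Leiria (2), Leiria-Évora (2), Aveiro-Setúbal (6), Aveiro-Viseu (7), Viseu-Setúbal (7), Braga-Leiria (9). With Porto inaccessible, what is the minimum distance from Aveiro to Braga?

A few of the Aveiro→Braga routes:
Aveiro - Faro - Évora - Leiria - Braga: 7 + 7 + 2 + 9 = 25
Aveiro - Viseu - Évora - Leiria - Braga: 7 + 7 + 2 + 9 = 25
Aveiro - Setúbal - Évora - Leiria - Braga: 6 + 7 + 2 + 9 = 24
Aveiro - Setúbal - Viseu - Leiria - Braga: 6 + 7 + 2 + 9 = 24
Aveiro - Viseu - Leiria - Braga: 7 + 2 + 9 = 18
The minimum is 18 mi.

18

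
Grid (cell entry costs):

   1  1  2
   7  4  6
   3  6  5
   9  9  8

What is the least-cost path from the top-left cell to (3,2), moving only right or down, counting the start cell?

One optimal route is [0,0] → [0,1] → [0,2] → [1,2] → [2,2] → [3,2].
Its cost is 1 + 1 + 2 + 6 + 5 + 8 = 23.

23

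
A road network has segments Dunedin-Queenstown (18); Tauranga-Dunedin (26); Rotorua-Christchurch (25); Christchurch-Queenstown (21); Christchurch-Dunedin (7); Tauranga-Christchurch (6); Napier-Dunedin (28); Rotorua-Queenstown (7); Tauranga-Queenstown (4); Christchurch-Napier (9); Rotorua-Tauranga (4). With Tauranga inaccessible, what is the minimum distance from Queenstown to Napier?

30

Candidate routes:
Queenstown -> Christchurch -> Napier: 21 + 9 = 30
Queenstown -> Rotorua -> Christchurch -> Napier: 7 + 25 + 9 = 41
Queenstown -> Dunedin -> Christchurch -> Napier: 18 + 7 + 9 = 34
Queenstown -> Christchurch -> Dunedin -> Napier: 21 + 7 + 28 = 56
Queenstown -> Rotorua -> Christchurch -> Dunedin -> Napier: 7 + 25 + 7 + 28 = 67
Queenstown -> Dunedin -> Napier: 18 + 28 = 46
Shortest: 30 km.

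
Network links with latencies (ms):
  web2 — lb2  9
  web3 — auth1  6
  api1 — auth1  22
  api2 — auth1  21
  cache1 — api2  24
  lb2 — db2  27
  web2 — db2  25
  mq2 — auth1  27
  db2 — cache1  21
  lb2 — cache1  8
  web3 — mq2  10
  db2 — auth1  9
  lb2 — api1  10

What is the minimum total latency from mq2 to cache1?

46

Comparing a few candidate routes:
mq2-auth1-db2-cache1: 27 + 9 + 21 = 57
mq2-web3-auth1-db2-lb2-cache1: 10 + 6 + 9 + 27 + 8 = 60
mq2-web3-auth1-api2-cache1: 10 + 6 + 21 + 24 = 61
mq2-web3-auth1-db2-cache1: 10 + 6 + 9 + 21 = 46
mq2-web3-auth1-db2-web2-lb2-cache1: 10 + 6 + 9 + 25 + 9 + 8 = 67
mq2-web3-auth1-api1-lb2-cache1: 10 + 6 + 22 + 10 + 8 = 56
The minimum is 46 ms.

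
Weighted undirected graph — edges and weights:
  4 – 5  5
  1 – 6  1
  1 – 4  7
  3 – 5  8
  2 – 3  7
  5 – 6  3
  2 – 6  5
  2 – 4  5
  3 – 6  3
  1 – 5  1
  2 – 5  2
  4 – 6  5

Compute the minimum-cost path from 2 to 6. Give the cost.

Some routes from 2 to 6:
2 - 5 - 1 - 6: 2 + 1 + 1 = 4
2 - 5 - 6: 2 + 3 = 5
2 - 6: 5
Best route has total 4.

4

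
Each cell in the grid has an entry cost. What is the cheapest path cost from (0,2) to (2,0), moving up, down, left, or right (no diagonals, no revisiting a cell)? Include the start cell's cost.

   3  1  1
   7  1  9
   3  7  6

13

Best path: (0,2) (0,1) (1,1) (1,0) (2,0)
Cost: 1 + 1 + 1 + 7 + 3 = 13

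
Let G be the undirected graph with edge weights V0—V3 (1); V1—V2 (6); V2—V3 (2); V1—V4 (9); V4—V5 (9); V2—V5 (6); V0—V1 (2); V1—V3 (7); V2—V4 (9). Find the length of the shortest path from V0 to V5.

9

Checking several routes:
V0 -> V3 -> V2 -> V5: 1 + 2 + 6 = 9
V0 -> V1 -> V4 -> V5: 2 + 9 + 9 = 20
V0 -> V1 -> V2 -> V5: 2 + 6 + 6 = 14
V0 -> V3 -> V1 -> V2 -> V5: 1 + 7 + 6 + 6 = 20
V0 -> V1 -> V3 -> V2 -> V5: 2 + 7 + 2 + 6 = 17
V0 -> V3 -> V2 -> V4 -> V5: 1 + 2 + 9 + 9 = 21
Shortest: 9.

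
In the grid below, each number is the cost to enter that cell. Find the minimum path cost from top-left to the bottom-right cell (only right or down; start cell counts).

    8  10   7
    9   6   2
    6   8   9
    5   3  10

Best path: [0,0] -> [1,0] -> [2,0] -> [3,0] -> [3,1] -> [3,2]
Cost: 8 + 9 + 6 + 5 + 3 + 10 = 41

41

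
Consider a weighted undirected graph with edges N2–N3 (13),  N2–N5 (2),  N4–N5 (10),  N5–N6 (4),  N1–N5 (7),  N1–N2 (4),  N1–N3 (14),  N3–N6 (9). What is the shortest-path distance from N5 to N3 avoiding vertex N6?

Candidate routes:
N5→N1→N3: 7 + 14 = 21
N5→N2→N1→N3: 2 + 4 + 14 = 20
N5→N2→N3: 2 + 13 = 15
N5→N1→N2→N3: 7 + 4 + 13 = 24
Best route has total 15.

15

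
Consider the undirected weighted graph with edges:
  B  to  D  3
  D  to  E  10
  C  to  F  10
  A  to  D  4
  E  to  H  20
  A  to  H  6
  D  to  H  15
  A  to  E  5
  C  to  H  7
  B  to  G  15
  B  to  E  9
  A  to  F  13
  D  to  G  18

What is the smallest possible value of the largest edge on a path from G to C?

Some routes from G to C:
G -> B -> D -> A -> H -> C: max(15, 3, 4, 6, 7) = 15
G -> B -> D -> E -> A -> H -> C: max(15, 3, 10, 5, 6, 7) = 15
G -> B -> D -> A -> F -> C: max(15, 3, 4, 13, 10) = 15
G -> B -> D -> H -> C: max(15, 3, 15, 7) = 15
G -> B -> D -> H -> A -> F -> C: max(15, 3, 15, 6, 13, 10) = 15
Best route has worst link 15.

15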